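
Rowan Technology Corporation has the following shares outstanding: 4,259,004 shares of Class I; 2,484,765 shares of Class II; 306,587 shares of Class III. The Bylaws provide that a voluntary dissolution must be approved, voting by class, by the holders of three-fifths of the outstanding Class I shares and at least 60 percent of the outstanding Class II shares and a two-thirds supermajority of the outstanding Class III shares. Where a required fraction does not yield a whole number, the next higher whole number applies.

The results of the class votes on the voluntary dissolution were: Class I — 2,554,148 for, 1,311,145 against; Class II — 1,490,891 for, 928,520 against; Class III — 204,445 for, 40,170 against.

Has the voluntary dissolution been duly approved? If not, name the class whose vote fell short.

Class I: 3/5 of 4259004 = 2555402.40, rounded up to 2555403; 2,555,403 required, 2,554,148 in favor — not approved.
Class II: 3/5 of 2484765 = 1490859; 1,490,859 required, 1,490,891 in favor — approved.
Class III: 2/3 of 306587 = 204391.33, rounded up to 204392; 204,392 required, 204,445 in favor — approved.

Not approved — the Class I shares did not give the required vote.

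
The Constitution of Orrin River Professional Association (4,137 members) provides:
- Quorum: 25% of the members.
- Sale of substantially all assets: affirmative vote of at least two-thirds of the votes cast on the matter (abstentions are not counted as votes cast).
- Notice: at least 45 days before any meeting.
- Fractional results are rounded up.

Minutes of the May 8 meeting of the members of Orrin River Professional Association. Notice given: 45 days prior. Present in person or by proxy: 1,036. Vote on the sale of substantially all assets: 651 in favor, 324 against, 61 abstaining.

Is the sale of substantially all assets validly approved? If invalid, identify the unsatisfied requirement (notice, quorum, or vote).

Valid — all requirements satisfied.

Notice: 45 days given; 45 required. Satisfied.
Quorum: 25% of 4,137 = 1,034.25, rounded up to 1,035; 1,036 present. Satisfied.
Vote: requires two-thirds of the votes cast (1,036 − 61 abstaining = 975); 2/3 of 975 = 650, so 650 needed; 651 in favor. Satisfied.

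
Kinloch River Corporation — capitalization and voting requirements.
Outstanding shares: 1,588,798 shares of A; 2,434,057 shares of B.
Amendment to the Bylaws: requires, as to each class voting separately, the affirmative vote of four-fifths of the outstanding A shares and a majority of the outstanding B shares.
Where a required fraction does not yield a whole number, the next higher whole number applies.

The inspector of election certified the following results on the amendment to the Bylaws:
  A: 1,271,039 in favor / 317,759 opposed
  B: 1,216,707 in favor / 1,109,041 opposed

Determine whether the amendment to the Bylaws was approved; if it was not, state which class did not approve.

Not approved — the B shares did not give the required vote.

A: 4/5 of 1588798 = 1271038.40, rounded up to 1271039; 1,271,039 required, 1,271,039 in favor — approved.
B: a majority of 2434057 is 1217029; 1,217,029 required, 1,216,707 in favor — not approved.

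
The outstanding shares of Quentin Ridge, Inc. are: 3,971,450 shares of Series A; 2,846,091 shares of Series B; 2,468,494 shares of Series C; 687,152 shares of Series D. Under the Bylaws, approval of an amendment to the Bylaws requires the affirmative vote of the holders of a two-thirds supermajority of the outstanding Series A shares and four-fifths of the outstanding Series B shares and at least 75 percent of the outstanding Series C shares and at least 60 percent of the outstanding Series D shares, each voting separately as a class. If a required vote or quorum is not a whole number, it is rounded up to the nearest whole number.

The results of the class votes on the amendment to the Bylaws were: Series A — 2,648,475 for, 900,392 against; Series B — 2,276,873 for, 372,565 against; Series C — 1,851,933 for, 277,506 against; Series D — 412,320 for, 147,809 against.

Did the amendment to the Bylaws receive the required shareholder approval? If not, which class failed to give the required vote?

Approved — every class gave the required vote.

Series A: 2/3 of 3971450 = 2647633.33, rounded up to 2647634; 2,647,634 required, 2,648,475 in favor — approved.
Series B: 4/5 of 2846091 = 2276872.80, rounded up to 2276873; 2,276,873 required, 2,276,873 in favor — approved.
Series C: 3/4 of 2468494 = 1851370.50, rounded up to 1851371; 1,851,371 required, 1,851,933 in favor — approved.
Series D: 3/5 of 687152 = 412291.20, rounded up to 412292; 412,292 required, 412,320 in favor — approved.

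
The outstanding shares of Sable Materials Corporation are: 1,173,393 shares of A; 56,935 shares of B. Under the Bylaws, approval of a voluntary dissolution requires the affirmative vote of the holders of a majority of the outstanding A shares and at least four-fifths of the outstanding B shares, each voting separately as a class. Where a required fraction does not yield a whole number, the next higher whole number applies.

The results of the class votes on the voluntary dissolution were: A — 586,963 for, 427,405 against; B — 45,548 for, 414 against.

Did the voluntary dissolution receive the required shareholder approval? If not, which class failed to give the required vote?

A: a majority of 1173393 is 586697; 586,697 required, 586,963 in favor — approved.
B: 4/5 of 56935 = 45548; 45,548 required, 45,548 in favor — approved.

Approved — every class gave the required vote.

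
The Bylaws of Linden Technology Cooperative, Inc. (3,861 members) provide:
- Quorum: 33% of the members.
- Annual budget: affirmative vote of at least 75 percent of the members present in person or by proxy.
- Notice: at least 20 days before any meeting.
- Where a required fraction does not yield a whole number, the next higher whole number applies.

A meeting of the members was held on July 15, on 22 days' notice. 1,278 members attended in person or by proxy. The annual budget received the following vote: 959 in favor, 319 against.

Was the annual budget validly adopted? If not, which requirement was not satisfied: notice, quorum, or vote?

Notice: 22 days given; 20 required. Satisfied.
Quorum: 33% of 3,861 = 1,274.13, rounded up to 1,275; 1,278 present. Satisfied.
Vote: requires three-fourths of those present (1,278); 3/4 of 1278 = 958.50, rounded up to 959, so 959 needed; 959 in favor. Satisfied.

Valid — all requirements satisfied.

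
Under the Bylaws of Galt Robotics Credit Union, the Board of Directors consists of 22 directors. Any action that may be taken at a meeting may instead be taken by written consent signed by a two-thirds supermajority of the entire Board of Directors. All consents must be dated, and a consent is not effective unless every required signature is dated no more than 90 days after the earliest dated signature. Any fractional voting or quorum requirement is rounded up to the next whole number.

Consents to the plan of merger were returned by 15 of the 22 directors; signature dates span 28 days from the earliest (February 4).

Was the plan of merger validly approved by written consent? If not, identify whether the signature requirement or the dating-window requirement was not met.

Signatures required: a two-thirds supermajority of 22 — 2/3 of 22 = 14.67, rounded up to 15, so 15 needed; 15 signed. Sufficient.
Dating window: the latest signature is 28 days after the earliest; the limit is 90 days. Within the window.

Effective — both the signature and dating-window requirements are satisfied.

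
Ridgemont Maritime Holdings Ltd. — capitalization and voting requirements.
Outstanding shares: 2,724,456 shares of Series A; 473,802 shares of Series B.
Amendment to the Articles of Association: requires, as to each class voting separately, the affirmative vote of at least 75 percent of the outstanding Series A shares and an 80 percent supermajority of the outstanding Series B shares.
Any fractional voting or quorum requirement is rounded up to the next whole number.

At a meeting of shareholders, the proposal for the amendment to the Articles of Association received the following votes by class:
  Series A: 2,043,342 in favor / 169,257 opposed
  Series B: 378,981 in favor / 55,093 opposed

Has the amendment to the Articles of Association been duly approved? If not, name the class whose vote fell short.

Series A: 3/4 of 2724456 = 2043342; 2,043,342 required, 2,043,342 in favor — approved.
Series B: 4/5 of 473802 = 379041.60, rounded up to 379042; 379,042 required, 378,981 in favor — not approved.

Not approved — the Series B shares did not give the required vote.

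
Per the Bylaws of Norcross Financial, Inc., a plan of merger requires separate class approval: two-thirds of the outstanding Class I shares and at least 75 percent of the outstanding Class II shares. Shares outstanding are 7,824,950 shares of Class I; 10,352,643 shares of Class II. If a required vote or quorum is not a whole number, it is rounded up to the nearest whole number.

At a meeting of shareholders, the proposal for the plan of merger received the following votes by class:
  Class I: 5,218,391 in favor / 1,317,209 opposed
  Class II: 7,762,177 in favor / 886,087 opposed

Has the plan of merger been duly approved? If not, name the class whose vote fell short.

Class I: 2/3 of 7824950 = 5216633.33, rounded up to 5216634; 5,216,634 required, 5,218,391 in favor — approved.
Class II: 3/4 of 10352643 = 7764482.25, rounded up to 7764483; 7,764,483 required, 7,762,177 in favor — not approved.

Not approved — the Class II shares did not give the required vote.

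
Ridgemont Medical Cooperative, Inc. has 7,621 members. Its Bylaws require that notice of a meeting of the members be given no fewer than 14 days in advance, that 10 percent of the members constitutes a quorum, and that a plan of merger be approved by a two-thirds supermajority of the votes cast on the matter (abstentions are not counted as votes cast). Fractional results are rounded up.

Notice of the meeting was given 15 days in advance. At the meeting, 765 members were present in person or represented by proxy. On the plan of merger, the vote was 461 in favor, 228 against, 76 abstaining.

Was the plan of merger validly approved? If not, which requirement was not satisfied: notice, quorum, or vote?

Notice: 15 days given; 14 required. Satisfied.
Quorum: 10% of 7,621 = 762.10, rounded up to 763; 765 present. Satisfied.
Vote: requires two-thirds of the votes cast (765 − 76 abstaining = 689); 2/3 of 689 = 459.33, rounded up to 460, so 460 needed; 461 in favor. Satisfied.

Valid — all requirements satisfied.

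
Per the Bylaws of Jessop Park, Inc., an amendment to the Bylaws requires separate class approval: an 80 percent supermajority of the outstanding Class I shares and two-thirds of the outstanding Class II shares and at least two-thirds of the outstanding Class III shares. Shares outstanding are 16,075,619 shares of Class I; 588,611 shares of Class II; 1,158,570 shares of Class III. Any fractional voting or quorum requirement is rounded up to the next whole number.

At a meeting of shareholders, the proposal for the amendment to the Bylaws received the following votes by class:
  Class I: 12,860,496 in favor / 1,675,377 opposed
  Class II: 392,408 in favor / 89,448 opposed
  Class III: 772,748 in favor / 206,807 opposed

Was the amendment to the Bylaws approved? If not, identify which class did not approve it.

Approved — every class gave the required vote.

Class I: 4/5 of 16075619 = 12860495.20, rounded up to 12860496; 12,860,496 required, 12,860,496 in favor — approved.
Class II: 2/3 of 588611 = 392407.33, rounded up to 392408; 392,408 required, 392,408 in favor — approved.
Class III: 2/3 of 1158570 = 772380; 772,380 required, 772,748 in favor — approved.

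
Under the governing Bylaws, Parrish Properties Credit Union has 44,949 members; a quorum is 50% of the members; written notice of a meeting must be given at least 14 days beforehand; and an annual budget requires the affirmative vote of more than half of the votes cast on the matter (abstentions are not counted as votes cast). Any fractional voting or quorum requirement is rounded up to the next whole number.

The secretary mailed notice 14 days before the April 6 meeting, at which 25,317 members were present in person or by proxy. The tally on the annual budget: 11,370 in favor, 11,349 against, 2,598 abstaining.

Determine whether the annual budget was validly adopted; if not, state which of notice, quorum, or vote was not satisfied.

Notice: 14 days given; 14 required. Satisfied.
Quorum: 50% of 44,949 = 22,474.50, rounded up to 22,475; 25,317 present. Satisfied.
Vote: requires a majority of the votes cast (25,317 − 2,598 abstaining = 22,719); a majority of 22719 is 11360, so 11,360 needed; 11,370 in favor. Satisfied.

Valid — all requirements satisfied.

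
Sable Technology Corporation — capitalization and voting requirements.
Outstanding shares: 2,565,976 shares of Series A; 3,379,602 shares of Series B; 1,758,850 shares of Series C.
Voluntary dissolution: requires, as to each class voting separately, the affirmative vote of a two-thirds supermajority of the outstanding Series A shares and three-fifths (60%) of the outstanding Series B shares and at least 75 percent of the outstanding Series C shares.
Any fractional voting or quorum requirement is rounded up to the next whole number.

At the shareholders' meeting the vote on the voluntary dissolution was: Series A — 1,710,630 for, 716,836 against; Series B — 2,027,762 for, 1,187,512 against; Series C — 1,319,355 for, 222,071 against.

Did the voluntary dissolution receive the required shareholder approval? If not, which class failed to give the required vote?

Not approved — the Series A shares did not give the required vote.

Series A: 2/3 of 2565976 = 1710650.67, rounded up to 1710651; 1,710,651 required, 1,710,630 in favor — not approved.
Series B: 3/5 of 3379602 = 2027761.20, rounded up to 2027762; 2,027,762 required, 2,027,762 in favor — approved.
Series C: 3/4 of 1758850 = 1319137.50, rounded up to 1319138; 1,319,138 required, 1,319,355 in favor — approved.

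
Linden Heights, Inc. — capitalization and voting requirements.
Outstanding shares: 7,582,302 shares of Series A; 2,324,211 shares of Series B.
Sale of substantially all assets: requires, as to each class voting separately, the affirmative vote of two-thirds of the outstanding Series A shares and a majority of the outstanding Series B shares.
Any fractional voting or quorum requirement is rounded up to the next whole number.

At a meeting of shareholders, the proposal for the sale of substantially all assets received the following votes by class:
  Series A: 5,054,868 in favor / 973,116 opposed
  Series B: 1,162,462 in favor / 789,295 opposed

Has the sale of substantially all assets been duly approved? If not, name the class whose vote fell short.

Approved — every class gave the required vote.

Series A: 2/3 of 7582302 = 5054868; 5,054,868 required, 5,054,868 in favor — approved.
Series B: a majority of 2324211 is 1162106; 1,162,106 required, 1,162,462 in favor — approved.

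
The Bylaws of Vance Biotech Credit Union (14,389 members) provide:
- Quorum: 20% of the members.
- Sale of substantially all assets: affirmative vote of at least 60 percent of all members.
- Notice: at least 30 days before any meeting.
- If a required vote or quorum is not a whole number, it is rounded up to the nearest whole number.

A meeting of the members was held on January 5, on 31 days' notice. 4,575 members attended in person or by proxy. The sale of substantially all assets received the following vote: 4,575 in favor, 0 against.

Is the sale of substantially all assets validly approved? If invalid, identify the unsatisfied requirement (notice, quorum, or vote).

Invalid — vote requirement not satisfied.

Notice: 31 days given; 30 required. Satisfied.
Quorum: 20% of 14,389 = 2,877.80, rounded up to 2,878; 4,575 present. Satisfied.
Vote: requires three-fifths of all members (14,389); 3/5 of 14389 = 8633.40, rounded up to 8634, so 8,634 needed; 4,575 in favor. Not satisfied.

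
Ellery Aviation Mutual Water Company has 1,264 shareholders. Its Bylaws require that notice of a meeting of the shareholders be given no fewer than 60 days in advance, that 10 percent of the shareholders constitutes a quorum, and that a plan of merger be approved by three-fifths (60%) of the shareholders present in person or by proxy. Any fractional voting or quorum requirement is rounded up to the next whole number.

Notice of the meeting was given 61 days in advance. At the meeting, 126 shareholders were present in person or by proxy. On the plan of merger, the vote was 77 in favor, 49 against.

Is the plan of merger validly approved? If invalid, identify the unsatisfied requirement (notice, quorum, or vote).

Notice: 61 days given; 60 required. Satisfied.
Quorum: 10% of 1,264 = 126.40, rounded up to 127; 126 present. Not satisfied.
Vote: requires three-fifths of those present (126); 3/5 of 126 = 75.60, rounded up to 76, so 76 needed; 77 in favor. Satisfied.

Invalid — quorum requirement not satisfied.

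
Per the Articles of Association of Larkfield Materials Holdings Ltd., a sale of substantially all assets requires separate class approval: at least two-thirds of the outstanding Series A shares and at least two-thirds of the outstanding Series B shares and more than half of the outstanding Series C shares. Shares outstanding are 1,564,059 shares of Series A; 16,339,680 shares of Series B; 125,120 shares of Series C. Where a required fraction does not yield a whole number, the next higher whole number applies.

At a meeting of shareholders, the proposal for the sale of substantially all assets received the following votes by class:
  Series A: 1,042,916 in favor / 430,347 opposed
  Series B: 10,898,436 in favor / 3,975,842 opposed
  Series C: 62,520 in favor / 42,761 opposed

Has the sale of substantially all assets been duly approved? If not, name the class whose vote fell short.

Not approved — the Series C shares did not give the required vote.

Series A: 2/3 of 1564059 = 1042706; 1,042,706 required, 1,042,916 in favor — approved.
Series B: 2/3 of 16339680 = 10893120; 10,893,120 required, 10,898,436 in favor — approved.
Series C: a majority of 125120 is 62561; 62,561 required, 62,520 in favor — not approved.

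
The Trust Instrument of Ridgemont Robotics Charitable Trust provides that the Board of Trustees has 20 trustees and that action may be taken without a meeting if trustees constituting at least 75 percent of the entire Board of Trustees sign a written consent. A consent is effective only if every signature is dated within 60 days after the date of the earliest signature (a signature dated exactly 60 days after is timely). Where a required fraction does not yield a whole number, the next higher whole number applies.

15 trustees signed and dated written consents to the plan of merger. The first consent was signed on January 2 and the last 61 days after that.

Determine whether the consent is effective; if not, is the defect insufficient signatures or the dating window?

Signatures required: at least 75 percent of 20 — 3/4 of 20 = 15, so 15 needed; 15 signed. Sufficient.
Dating window: the latest signature is 61 days after the earliest; the limit is 60 days. Outside the window.

Not effective — dating-window requirement not satisfied.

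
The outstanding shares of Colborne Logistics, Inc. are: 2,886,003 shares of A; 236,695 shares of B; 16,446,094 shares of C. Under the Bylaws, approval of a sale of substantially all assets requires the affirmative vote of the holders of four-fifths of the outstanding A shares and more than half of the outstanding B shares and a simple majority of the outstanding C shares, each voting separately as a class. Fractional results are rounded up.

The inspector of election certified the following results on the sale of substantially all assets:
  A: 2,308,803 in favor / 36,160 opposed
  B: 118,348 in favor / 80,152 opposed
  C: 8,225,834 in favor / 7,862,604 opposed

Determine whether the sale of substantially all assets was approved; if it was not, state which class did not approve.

Approved — every class gave the required vote.

A: 4/5 of 2886003 = 2308802.40, rounded up to 2308803; 2,308,803 required, 2,308,803 in favor — approved.
B: a majority of 236695 is 118348; 118,348 required, 118,348 in favor — approved.
C: a majority of 16446094 is 8223048; 8,223,048 required, 8,225,834 in favor — approved.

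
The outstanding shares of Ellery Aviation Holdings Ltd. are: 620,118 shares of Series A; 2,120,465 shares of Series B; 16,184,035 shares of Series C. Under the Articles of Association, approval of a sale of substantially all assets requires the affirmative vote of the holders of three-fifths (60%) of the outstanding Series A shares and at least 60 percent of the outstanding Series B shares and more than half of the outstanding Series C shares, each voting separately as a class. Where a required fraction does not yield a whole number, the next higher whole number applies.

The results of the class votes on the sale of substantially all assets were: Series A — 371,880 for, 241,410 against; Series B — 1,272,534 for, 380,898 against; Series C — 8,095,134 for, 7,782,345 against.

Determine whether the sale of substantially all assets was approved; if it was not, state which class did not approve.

Not approved — the Series A shares did not give the required vote.

Series A: 3/5 of 620118 = 372070.80, rounded up to 372071; 372,071 required, 371,880 in favor — not approved.
Series B: 3/5 of 2120465 = 1272279; 1,272,279 required, 1,272,534 in favor — approved.
Series C: a majority of 16184035 is 8092018; 8,092,018 required, 8,095,134 in favor — approved.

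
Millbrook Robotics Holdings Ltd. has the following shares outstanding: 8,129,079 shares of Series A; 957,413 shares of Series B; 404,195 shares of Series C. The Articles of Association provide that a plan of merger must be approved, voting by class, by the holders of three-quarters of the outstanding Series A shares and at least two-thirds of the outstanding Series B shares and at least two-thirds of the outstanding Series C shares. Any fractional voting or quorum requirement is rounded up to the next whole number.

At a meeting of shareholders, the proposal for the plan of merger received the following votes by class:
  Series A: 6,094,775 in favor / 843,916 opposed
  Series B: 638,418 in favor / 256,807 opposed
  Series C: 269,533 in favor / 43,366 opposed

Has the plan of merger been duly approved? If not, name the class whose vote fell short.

Not approved — the Series A shares did not give the required vote.

Series A: 3/4 of 8129079 = 6096809.25, rounded up to 6096810; 6,096,810 required, 6,094,775 in favor — not approved.
Series B: 2/3 of 957413 = 638275.33, rounded up to 638276; 638,276 required, 638,418 in favor — approved.
Series C: 2/3 of 404195 = 269463.33, rounded up to 269464; 269,464 required, 269,533 in favor — approved.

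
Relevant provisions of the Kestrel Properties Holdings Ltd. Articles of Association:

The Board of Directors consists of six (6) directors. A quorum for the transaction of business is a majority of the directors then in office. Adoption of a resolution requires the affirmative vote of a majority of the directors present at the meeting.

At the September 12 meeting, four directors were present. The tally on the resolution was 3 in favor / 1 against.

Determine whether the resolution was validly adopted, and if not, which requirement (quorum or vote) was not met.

Quorum: 4 present; quorum is 4. Satisfied.
Vote: the resolution requires a majority of the directors present (4). A majority of 4 is 3, so 3 affirmative votes are needed; 3 voted in favor. Satisfied.

Valid — all requirements satisfied.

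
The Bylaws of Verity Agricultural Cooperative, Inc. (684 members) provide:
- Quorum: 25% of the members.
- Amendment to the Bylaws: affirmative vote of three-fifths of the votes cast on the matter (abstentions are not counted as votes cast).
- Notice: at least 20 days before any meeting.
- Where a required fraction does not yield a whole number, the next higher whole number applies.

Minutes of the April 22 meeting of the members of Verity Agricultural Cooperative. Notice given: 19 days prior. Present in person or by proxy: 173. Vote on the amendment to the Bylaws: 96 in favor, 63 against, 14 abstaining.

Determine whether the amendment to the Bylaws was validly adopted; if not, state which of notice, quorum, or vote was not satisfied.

Invalid — notice requirement not satisfied.

Notice: 19 days given; 20 required. Not satisfied.
Quorum: 25% of 684 = 171; 173 present. Satisfied.
Vote: requires three-fifths of the votes cast (173 − 14 abstaining = 159); 3/5 of 159 = 95.40, rounded up to 96, so 96 needed; 96 in favor. Satisfied.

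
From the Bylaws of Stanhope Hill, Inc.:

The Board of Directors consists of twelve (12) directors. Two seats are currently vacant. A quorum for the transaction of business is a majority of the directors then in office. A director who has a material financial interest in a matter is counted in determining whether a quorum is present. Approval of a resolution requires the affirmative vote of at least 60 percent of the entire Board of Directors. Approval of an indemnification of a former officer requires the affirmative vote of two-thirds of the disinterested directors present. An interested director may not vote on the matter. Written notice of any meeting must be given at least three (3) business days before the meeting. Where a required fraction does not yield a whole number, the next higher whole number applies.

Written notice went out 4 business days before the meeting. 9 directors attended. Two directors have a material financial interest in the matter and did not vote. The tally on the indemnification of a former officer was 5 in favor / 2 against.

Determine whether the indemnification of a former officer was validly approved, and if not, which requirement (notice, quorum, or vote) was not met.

Notice: 4 business days given; 3 required (4 ≥ 3). Satisfied.
Quorum: 9 present (interested directors count toward quorum); quorum is 6. Satisfied.
Vote: the indemnification of a former officer requires two-thirds of the disinterested directors present (9 − 2 = 7). 2/3 of 7 = 4.67, rounded up to 5, so 5 affirmative votes are needed; 5 voted in favor. Satisfied.

Valid — all requirements satisfied.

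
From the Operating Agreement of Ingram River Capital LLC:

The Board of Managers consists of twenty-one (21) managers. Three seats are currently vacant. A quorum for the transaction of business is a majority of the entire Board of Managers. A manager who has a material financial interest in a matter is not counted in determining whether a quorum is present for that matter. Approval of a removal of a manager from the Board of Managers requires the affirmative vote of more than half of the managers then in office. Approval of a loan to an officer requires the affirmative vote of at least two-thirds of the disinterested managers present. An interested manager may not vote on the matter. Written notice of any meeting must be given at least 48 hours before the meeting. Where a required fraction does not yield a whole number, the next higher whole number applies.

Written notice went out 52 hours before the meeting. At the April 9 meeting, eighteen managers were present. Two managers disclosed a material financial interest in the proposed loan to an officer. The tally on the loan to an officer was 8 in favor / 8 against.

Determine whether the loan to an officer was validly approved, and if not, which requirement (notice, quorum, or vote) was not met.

Notice: 52 hours given; 48 required (52 ≥ 48). Satisfied.
Quorum: 18 present, but the 2 interested managers do not count, leaving 16. Quorum is 11. Satisfied.
Vote: the loan to an officer requires two-thirds of the disinterested managers present (18 − 2 = 16). 2/3 of 16 = 10.67, rounded up to 11, so 11 affirmative votes are needed; 8 voted in favor. Not satisfied.

Invalid — vote requirement not satisfied.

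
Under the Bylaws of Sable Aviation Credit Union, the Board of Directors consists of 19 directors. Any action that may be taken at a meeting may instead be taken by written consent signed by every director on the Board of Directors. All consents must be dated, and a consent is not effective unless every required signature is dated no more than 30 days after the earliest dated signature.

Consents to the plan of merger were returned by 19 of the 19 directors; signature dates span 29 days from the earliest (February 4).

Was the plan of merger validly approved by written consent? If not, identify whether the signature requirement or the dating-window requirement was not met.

Signatures required: every one of 19 — unanimous means all 19, so 19 needed; 19 signed. Sufficient.
Dating window: the latest signature is 29 days after the earliest; the limit is 30 days. Within the window.

Effective — both the signature and dating-window requirements are satisfied.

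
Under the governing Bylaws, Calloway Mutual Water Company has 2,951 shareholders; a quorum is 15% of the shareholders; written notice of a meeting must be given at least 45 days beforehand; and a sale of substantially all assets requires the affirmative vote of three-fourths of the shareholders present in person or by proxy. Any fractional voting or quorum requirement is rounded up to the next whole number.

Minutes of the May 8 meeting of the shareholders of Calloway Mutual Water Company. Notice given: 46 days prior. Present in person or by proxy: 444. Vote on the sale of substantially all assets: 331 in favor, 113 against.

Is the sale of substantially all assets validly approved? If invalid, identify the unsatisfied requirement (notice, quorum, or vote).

Notice: 46 days given; 45 required. Satisfied.
Quorum: 15% of 2,951 = 442.65, rounded up to 443; 444 present. Satisfied.
Vote: requires three-fourths of those present (444); 3/4 of 444 = 333, so 333 needed; 331 in favor. Not satisfied.

Invalid — vote requirement not satisfied.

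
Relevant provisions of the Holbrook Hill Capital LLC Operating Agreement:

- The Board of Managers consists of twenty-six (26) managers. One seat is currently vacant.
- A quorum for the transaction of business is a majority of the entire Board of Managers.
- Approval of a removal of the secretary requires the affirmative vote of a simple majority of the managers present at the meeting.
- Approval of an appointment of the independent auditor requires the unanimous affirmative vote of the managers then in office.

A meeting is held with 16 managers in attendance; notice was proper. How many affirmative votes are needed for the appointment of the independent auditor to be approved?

The appointment of the independent auditor requires the unanimous vote of the managers then in office (25).
Unanimous means all 25.
(Only 16 can vote, so the appointment of the independent auditor cannot pass at this meeting, but the required vote is still 25.)

25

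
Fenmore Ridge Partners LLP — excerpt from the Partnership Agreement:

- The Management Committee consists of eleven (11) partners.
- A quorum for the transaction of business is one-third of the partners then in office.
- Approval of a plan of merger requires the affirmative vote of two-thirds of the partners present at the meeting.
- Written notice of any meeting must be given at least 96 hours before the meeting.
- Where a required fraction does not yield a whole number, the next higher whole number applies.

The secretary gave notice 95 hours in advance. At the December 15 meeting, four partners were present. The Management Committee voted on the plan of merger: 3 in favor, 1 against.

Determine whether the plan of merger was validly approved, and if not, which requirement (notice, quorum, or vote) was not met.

Invalid — notice requirement not satisfied.

Notice: 95 hours given; 96 required (95 < 96). Not satisfied.
Quorum: 4 present; quorum is 4. Satisfied.
Vote: the plan of merger requires two-thirds of the partners present (4). 2/3 of 4 = 2.67, rounded up to 3, so 3 affirmative votes are needed; 3 voted in favor. Satisfied.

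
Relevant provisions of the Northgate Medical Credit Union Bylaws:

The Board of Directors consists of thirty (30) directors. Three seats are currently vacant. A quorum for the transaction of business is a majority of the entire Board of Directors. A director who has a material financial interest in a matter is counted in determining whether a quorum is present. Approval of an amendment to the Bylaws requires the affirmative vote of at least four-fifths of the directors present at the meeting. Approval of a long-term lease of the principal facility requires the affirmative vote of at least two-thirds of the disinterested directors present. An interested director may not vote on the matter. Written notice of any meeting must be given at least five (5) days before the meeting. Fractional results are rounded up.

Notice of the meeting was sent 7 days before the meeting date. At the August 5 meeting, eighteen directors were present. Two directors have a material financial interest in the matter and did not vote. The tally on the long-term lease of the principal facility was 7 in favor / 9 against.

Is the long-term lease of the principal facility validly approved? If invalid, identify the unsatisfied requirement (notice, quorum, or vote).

Notice: 7 days given; 5 required (7 ≥ 5). Satisfied.
Quorum: 18 present (interested directors count toward quorum); quorum is 16. Satisfied.
Vote: the long-term lease of the principal facility requires two-thirds of the disinterested directors present (18 − 2 = 16). 2/3 of 16 = 10.67, rounded up to 11, so 11 affirmative votes are needed; 7 voted in favor. Not satisfied.

Invalid — vote requirement not satisfied.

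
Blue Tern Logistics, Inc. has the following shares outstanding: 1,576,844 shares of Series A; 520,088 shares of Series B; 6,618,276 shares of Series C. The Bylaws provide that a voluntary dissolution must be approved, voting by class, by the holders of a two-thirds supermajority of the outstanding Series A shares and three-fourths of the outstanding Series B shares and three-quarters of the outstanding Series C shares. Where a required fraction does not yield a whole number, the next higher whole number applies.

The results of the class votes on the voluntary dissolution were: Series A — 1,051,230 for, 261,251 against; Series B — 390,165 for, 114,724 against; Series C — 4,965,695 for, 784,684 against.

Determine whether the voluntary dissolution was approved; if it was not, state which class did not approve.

Series A: 2/3 of 1576844 = 1051229.33, rounded up to 1051230; 1,051,230 required, 1,051,230 in favor — approved.
Series B: 3/4 of 520088 = 390066; 390,066 required, 390,165 in favor — approved.
Series C: 3/4 of 6618276 = 4963707; 4,963,707 required, 4,965,695 in favor — approved.

Approved — every class gave the required vote.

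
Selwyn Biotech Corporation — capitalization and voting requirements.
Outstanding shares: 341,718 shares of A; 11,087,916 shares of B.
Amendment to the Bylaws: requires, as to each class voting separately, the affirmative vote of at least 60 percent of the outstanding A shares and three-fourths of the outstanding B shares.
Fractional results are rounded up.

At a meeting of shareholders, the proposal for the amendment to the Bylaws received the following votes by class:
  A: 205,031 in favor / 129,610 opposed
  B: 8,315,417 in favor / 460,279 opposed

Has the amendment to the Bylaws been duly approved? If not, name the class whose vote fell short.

Not approved — the B shares did not give the required vote.

A: 3/5 of 341718 = 205030.80, rounded up to 205031; 205,031 required, 205,031 in favor — approved.
B: 3/4 of 11087916 = 8315937; 8,315,937 required, 8,315,417 in favor — not approved.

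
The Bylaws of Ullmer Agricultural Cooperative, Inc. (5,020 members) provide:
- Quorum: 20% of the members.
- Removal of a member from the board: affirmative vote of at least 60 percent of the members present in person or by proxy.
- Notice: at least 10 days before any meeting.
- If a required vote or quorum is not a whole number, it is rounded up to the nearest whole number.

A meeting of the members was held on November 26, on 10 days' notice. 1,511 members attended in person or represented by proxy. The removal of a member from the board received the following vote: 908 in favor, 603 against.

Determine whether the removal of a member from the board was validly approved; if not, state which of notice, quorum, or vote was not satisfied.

Valid — all requirements satisfied.

Notice: 10 days given; 10 required. Satisfied.
Quorum: 20% of 5,020 = 1,004; 1,511 present. Satisfied.
Vote: requires three-fifths of those present (1,511); 3/5 of 1511 = 906.60, rounded up to 907, so 907 needed; 908 in favor. Satisfied.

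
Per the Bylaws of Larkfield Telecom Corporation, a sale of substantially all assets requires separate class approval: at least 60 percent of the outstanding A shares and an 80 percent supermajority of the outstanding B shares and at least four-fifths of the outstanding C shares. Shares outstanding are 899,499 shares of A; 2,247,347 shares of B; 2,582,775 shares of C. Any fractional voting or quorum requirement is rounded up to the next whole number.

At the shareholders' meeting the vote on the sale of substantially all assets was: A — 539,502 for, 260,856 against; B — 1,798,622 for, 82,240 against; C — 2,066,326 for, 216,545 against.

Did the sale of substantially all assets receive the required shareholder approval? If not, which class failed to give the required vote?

A: 3/5 of 899499 = 539699.40, rounded up to 539700; 539,700 required, 539,502 in favor — not approved.
B: 4/5 of 2247347 = 1797877.60, rounded up to 1797878; 1,797,878 required, 1,798,622 in favor — approved.
C: 4/5 of 2582775 = 2066220; 2,066,220 required, 2,066,326 in favor — approved.

Not approved — the A shares did not give the required vote.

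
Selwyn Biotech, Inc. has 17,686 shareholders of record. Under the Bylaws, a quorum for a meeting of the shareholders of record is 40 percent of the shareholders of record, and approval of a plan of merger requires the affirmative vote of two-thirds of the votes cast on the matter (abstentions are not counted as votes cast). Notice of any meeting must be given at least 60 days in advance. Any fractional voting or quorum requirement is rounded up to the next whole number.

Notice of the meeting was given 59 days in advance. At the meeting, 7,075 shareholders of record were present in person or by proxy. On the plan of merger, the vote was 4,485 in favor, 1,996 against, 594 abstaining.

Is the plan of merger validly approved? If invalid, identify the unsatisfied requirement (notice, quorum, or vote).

Notice: 59 days given; 60 required. Not satisfied.
Quorum: 40% of 17,686 = 7,074.40, rounded up to 7,075; 7,075 present. Satisfied.
Vote: requires two-thirds of the votes cast (7,075 − 594 abstaining = 6,481); 2/3 of 6481 = 4320.67, rounded up to 4321, so 4,321 needed; 4,485 in favor. Satisfied.

Invalid — notice requirement not satisfied.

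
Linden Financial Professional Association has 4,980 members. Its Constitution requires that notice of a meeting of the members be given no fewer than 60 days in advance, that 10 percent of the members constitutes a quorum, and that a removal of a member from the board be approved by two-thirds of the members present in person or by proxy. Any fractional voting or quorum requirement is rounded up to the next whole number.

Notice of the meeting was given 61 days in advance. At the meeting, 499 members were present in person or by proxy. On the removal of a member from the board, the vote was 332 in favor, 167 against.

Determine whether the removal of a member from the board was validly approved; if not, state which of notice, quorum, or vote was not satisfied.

Invalid — vote requirement not satisfied.

Notice: 61 days given; 60 required. Satisfied.
Quorum: 10% of 4,980 = 498; 499 present. Satisfied.
Vote: requires two-thirds of those present (499); 2/3 of 499 = 332.67, rounded up to 333, so 333 needed; 332 in favor. Not satisfied.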